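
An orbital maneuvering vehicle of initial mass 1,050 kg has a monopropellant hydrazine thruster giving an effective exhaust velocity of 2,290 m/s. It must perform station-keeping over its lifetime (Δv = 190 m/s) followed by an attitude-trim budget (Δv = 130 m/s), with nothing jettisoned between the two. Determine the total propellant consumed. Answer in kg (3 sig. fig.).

After the first burn: m = 1050 × exp(−190/2290.0) = 1050 × 0.92038 = 966.399 kg.
After the second burn: m = 966.399 × exp(−130/2290.0) = 966.399 × 0.94481 = 913.063 kg.
Total propellant = m₀ − m_final = 1050 − 913.063 = 136.937 kg.

total propellant consumed ≈ 137 kg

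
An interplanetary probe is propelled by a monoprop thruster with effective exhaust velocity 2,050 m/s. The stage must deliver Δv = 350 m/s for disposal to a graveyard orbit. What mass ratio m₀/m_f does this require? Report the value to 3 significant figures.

By the Tsiolkovsky rocket equation, m₀/m_f = exp(Δv / v_e) = exp(350 / 2050.0) = exp(0.1707) = 1.1862.

mass ratio ≈ 1.19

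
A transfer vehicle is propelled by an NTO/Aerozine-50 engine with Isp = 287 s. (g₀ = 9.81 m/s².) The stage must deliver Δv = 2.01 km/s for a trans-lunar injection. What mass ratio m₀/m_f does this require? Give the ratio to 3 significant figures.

mass ratio ≈ 2.04

v_e = Isp · g₀ = 287 × 9.81 = 2815.5 m/s.
m₀/m_f = exp(Δv / v_e) = exp(2010 / 2815.5) = exp(0.7139) = 2.0420.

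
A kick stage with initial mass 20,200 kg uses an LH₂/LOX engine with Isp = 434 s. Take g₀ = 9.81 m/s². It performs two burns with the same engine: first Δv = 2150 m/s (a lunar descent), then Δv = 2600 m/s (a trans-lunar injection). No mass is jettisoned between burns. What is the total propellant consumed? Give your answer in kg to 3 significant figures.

v_e = Isp · g₀ = 434 × 9.81 = 4257.5 m/s.
After the first burn: m = 20200 × exp(−2150/4257.5) = 20200 × 0.60351 = 12,190.9 kg.
After the second burn: m = 12,190.9 × exp(−2600/4257.5) = 12,190.9 × 0.54298 = 6,619.41 kg.
Total propellant = m₀ − m_final = 20200 − 6,619.41 = 13,580.59 kg.

total propellant consumed ≈ 13600 kg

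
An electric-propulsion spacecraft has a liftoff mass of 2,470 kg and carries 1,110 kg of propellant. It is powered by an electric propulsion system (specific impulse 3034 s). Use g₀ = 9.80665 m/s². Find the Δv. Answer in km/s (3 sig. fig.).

Δv ≈ 17.8 km/s

v_e = Isp · g₀ = 3034 × 9.80665 = 29753.4 m/s.
m_f = m₀ − m_prop = 2,470 − 1,110 = 1,360 kg.
Δv = v_e · ln(m₀/m_f) = 29753.4 × ln(1.816) = 29753.4 × 0.5967 ≈ 17754.8 m/s.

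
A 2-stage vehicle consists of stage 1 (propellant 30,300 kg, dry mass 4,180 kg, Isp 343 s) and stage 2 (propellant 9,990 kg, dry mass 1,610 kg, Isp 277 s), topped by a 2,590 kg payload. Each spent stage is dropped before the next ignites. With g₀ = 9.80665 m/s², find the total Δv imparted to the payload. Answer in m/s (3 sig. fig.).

Ignition mass of stage 1 = 30,300+4,180 + 9,990+1,610 + 2,590 = 48,670 kg.
Stage 1: m₀ = 48,670 kg, m_f = 48,670 − 30,300 = 18,370 kg; Δv = 343×9.80665×ln(2.649) = 3363.7×0.9743 ≈ 3277 m/s.
Stage 2: m₀ = 14,190 kg, m_f = 14,190 − 9,990 = 4,200 kg; Δv = 277×9.80665×ln(3.379) = 2716.4×1.2175 ≈ 3307 m/s.
Total Δv = 3277 + 3307 = 6584 m/s.

Δv ≈ 6580 m/s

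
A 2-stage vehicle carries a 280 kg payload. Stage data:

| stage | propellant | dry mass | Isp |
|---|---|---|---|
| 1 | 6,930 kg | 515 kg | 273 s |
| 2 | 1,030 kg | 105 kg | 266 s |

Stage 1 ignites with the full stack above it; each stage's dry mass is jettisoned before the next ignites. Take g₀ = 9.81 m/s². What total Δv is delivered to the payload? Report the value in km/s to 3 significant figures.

Ignition mass of stage 1 = 6,930+515 + 1,030+105 + 280 = 8,860 kg.
Stage 1: m₀ = 8,860 kg, m_f = 8,860 − 6,930 = 1,930 kg; Δv = 273×9.81×ln(4.591) = 2678.1×1.5240 ≈ 4082 m/s.
Stage 2: m₀ = 1,415 kg, m_f = 1,415 − 1,030 = 385 kg; Δv = 266×9.81×ln(3.675) = 2609.5×1.3016 ≈ 3397 m/s.
Total Δv = 4082 + 3397 = 7479 m/s.

Δv ≈ 7.48 km/s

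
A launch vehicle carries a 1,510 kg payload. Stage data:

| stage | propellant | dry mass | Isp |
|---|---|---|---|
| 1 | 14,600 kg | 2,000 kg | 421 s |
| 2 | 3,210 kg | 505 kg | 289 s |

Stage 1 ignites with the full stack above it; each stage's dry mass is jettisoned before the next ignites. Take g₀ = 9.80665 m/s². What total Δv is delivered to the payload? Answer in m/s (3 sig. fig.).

Ignition mass of stage 1 = 14,600+2,000 + 3,210+505 + 1,510 = 21,825 kg.
Stage 1: m₀ = 21,825 kg, m_f = 21,825 − 14,600 = 7,225 kg; Δv = 421×9.80665×ln(3.021) = 4128.6×1.1055 ≈ 4564 m/s.
Stage 2: m₀ = 5,225 kg, m_f = 5,225 − 3,210 = 2,015 kg; Δv = 289×9.80665×ln(2.593) = 2834.1×0.9528 ≈ 2700 m/s.
Total Δv = 4564 + 2700 = 7264 m/s.

Δv ≈ 7260 m/s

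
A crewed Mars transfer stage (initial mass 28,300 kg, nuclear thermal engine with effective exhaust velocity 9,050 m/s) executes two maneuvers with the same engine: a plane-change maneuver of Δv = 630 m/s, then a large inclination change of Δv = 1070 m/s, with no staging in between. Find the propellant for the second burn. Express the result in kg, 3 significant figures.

After the first burn: m = 28300 × exp(−630/9050.0) = 28300 × 0.93275 = 26,396.8 kg.
After the second burn: m = 26,396.8 × exp(−1070/9050.0) = 26,396.8 × 0.88849 = 23,453.3 kg.
Second-burn propellant = 26,396.8 − 23,453.3 = 2,943.5 kg.

propellant for the second burn ≈ 2940 kg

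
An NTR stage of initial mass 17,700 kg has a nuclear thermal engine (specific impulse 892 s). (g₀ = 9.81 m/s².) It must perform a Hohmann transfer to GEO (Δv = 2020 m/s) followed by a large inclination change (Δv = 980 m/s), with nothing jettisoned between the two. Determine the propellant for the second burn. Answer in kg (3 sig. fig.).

propellant for the second burn ≈ 1490 kg

v_e = Isp · g₀ = 892 × 9.81 = 8750.5 m/s.
After the first burn: m = 17700 × exp(−2020/8750.5) = 17700 × 0.79386 = 14,051.3 kg.
After the second burn: m = 14,051.3 × exp(−980/8750.5) = 14,051.3 × 0.89405 = 12,562.6 kg.
Second-burn propellant = 14,051.3 − 12,562.6 = 1,488.7 kg.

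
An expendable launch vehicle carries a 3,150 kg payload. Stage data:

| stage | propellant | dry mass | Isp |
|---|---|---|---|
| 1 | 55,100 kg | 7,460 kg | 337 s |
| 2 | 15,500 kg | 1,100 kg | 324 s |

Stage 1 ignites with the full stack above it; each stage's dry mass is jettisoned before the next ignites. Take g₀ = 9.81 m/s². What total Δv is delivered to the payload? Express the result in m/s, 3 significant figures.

Δv ≈ 8540 m/s

Ignition mass of stage 1 = 55,100+7,460 + 15,500+1,100 + 3,150 = 82,310 kg.
Stage 1: m₀ = 82,310 kg, m_f = 82,310 − 55,100 = 27,210 kg; Δv = 337×9.81×ln(3.025) = 3306.0×1.1069 ≈ 3659 m/s.
Stage 2: m₀ = 19,750 kg, m_f = 19,750 − 15,500 = 4,250 kg; Δv = 324×9.81×ln(4.647) = 3178.4×1.5362 ≈ 4883 m/s.
Total Δv = 3659 + 4883 = 8542 m/s.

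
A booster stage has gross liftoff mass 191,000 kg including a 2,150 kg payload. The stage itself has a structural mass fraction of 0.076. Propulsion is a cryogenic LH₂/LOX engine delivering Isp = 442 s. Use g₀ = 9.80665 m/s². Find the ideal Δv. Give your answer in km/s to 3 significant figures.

Stage wet mass = m₀ − payload = 191,000 − 2,150 = 188,850 kg.
Stage dry mass = ε × stage wet mass = 0.076 × 188,850 = 14,352.6 kg.
Burnout mass m_f = stage dry + payload = 14,352.6 + 2,150 = 16,502.6 kg.
v_e = Isp · g₀ = 442 × 9.80665 = 4334.5 m/s.
Δv = v_e · ln(191,000/16,502.6) = 4334.5 × ln(11.57) = 4334.5 × 2.4488 ≈ 10614 m/s.

Δv ≈ 10.6 km/s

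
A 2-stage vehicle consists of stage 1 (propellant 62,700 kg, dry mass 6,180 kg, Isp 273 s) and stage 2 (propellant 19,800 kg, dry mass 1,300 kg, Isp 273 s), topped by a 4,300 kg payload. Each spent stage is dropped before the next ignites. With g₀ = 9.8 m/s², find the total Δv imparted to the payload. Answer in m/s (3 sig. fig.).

Ignition mass of stage 1 = 62,700+6,180 + 19,800+1,300 + 4,300 = 94,280 kg.
Stage 1: m₀ = 94,280 kg, m_f = 94,280 − 62,700 = 31,580 kg; Δv = 273×9.8×ln(2.985) = 2675.4×1.0937 ≈ 2926 m/s.
Stage 2: m₀ = 25,400 kg, m_f = 25,400 − 19,800 = 5,600 kg; Δv = 273×9.8×ln(4.536) = 2675.4×1.5120 ≈ 4045 m/s.
Total Δv = 2926 + 4045 = 6971 m/s.

Δv ≈ 6970 m/s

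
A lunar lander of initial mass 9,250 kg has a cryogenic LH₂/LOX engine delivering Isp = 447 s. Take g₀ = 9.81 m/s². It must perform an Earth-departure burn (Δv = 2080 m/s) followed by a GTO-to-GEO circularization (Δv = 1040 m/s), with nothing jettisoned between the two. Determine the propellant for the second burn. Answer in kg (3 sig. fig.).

propellant for the second burn ≈ 1220 kg

v_e = Isp · g₀ = 447 × 9.81 = 4385.1 m/s.
After the first burn: m = 9250 × exp(−2080/4385.1) = 9250 × 0.62230 = 5,756.28 kg.
After the second burn: m = 5,756.28 × exp(−1040/4385.1) = 5,756.28 × 0.78886 = 4,540.9 kg.
Second-burn propellant = 5,756.28 − 4,540.9 = 1,215.38 kg.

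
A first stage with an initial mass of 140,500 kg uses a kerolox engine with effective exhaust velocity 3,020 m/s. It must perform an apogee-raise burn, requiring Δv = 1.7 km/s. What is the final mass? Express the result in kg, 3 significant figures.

m₀/m_f = exp(Δv / v_e) = exp(1700 / 3020.0) = exp(0.5629) = 1.7558.
m_f = m₀ / 1.7558 = 140,500 / 1.7558 = 80,020.5 kg.

final mass ≈ 80000 kg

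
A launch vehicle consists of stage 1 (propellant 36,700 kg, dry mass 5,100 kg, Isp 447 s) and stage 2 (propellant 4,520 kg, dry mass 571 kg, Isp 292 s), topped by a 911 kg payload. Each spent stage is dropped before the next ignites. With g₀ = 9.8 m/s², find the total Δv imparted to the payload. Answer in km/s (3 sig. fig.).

Δv ≈ 10.4 km/s

Ignition mass of stage 1 = 36,700+5,100 + 4,520+571 + 911 = 47,802 kg.
Stage 1: m₀ = 47,802 kg, m_f = 47,802 − 36,700 = 11,102 kg; Δv = 447×9.8×ln(4.306) = 4380.6×1.4599 ≈ 6395 m/s.
Stage 2: m₀ = 6,002 kg, m_f = 6,002 − 4,520 = 1,482 kg; Δv = 292×9.8×ln(4.05) = 2861.6×1.3987 ≈ 4003 m/s.
Total Δv = 6395 + 4003 = 10398 m/s.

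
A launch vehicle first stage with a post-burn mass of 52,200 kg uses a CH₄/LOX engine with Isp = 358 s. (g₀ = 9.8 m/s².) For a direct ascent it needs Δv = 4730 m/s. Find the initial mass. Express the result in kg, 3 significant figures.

v_e = Isp · g₀ = 358 × 9.8 = 3508.4 m/s.
From the ideal rocket equation, m₀/m_f = exp(Δv / v_e) = exp(4730 / 3508.4) = exp(1.3482) = 3.8505.
m₀ = m_f × 3.8505 = 52,200 × 3.8505 = 200,996 kg.

initial mass ≈ 201000 kg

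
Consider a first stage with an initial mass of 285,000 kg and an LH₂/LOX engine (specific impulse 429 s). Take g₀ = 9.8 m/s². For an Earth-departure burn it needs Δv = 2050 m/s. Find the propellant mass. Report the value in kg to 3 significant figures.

propellant mass ≈ 110000 kg

v_e = Isp · g₀ = 429 × 9.8 = 4204.2 m/s.
Using Δv = v_e ln(m₀/m_f): m₀/m_f = exp(Δv / v_e) = exp(2050 / 4204.2) = exp(0.4876) = 1.6284.
m_f = 285,000 / 1.6284 = 175,018 kg, so propellant = m₀ − m_f = 285,000 − 175,018 = 109,982 kg.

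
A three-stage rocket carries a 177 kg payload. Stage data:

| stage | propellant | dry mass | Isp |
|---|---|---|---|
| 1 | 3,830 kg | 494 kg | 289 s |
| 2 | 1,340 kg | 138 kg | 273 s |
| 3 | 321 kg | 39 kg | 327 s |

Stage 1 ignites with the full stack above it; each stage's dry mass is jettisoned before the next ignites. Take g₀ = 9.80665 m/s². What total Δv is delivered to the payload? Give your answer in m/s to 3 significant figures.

Ignition mass of stage 1 = 3,830+494 + 1,340+138 + 321+39 + 177 = 6,339 kg.
Stage 1: m₀ = 6,339 kg, m_f = 6,339 − 3,830 = 2,509 kg; Δv = 289×9.80665×ln(2.527) = 2834.1×0.9268 ≈ 2627 m/s.
Stage 2: m₀ = 2,015 kg, m_f = 2,015 − 1,340 = 675 kg; Δv = 273×9.80665×ln(2.985) = 2677.2×1.0937 ≈ 2928 m/s.
Stage 3: m₀ = 537 kg, m_f = 537 − 321 = 216 kg; Δv = 327×9.80665×ln(2.486) = 3206.8×0.9107 ≈ 2920 m/s.
Total Δv = 2627 + 2928 + 2920 = 8475 m/s.

Δv ≈ 8480 m/s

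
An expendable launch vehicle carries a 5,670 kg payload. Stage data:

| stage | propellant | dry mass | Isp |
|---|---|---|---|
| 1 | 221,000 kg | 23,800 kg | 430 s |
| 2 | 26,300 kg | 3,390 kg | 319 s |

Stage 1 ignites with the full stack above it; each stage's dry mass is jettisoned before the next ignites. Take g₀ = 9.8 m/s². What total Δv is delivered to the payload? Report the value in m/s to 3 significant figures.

Ignition mass of stage 1 = 221,000+23,800 + 26,300+3,390 + 5,670 = 280,160 kg.
Stage 1: m₀ = 280,160 kg, m_f = 280,160 − 221,000 = 59,160 kg; Δv = 430×9.8×ln(4.736) = 4214.0×1.5551 ≈ 6553 m/s.
Stage 2: m₀ = 35,360 kg, m_f = 35,360 − 26,300 = 9,060 kg; Δv = 319×9.8×ln(3.903) = 3126.2×1.3617 ≈ 4257 m/s.
Total Δv = 6553 + 4257 = 10810 m/s.

Δv ≈ 10800 m/s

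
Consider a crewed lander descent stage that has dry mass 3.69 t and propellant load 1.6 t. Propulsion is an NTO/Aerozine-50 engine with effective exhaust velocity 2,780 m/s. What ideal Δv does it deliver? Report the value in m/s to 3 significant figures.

m₀ = m_dry + m_prop = 3.69 + 1.6 = 5.29 t.
Δv = v_e · ln(m₀/m_f) = 2780.0 × ln(1.434) = 2780.0 × 0.3602 ≈ 1001.3 m/s.

Δv ≈ 1000 m/s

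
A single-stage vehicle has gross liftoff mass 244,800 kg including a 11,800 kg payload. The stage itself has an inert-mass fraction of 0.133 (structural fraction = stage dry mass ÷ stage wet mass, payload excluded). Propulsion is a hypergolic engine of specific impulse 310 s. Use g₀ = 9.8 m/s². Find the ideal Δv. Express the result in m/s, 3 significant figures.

Δv ≈ 5300 m/s

Stage wet mass = m₀ − payload = 244,800 − 11,800 = 233,000 kg.
Stage dry mass = ε × stage wet mass = 0.133 × 233,000 = 30,989 kg.
Burnout mass m_f = stage dry + payload = 30,989 + 11,800 = 42,789 kg.
v_e = Isp · g₀ = 310 × 9.8 = 3038.0 m/s.
Δv = v_e · ln(244,800/42,789) = 3038.0 × ln(5.721) = 3038.0 × 1.7442 ≈ 5299 m/s.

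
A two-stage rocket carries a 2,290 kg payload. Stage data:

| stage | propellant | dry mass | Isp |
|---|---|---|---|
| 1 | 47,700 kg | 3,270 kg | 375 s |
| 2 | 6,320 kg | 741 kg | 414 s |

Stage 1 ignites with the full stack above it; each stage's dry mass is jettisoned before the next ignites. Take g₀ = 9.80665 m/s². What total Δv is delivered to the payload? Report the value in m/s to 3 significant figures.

Δv ≈ 10300 m/s

Ignition mass of stage 1 = 47,700+3,270 + 6,320+741 + 2,290 = 60,321 kg.
Stage 1: m₀ = 60,321 kg, m_f = 60,321 − 47,700 = 12,621 kg; Δv = 375×9.80665×ln(4.779) = 3677.5×1.5643 ≈ 5753 m/s.
Stage 2: m₀ = 9,351 kg, m_f = 9,351 − 6,320 = 3,031 kg; Δv = 414×9.80665×ln(3.085) = 4060.0×1.1266 ≈ 4574 m/s.
Total Δv = 5753 + 4574 = 10327 m/s.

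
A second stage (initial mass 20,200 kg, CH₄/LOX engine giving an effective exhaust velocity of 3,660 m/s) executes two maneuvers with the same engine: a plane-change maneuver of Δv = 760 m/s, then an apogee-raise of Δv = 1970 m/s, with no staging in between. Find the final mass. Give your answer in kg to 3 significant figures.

After the first burn: m = 20200 × exp(−760/3660.0) = 20200 × 0.81249 = 16,412.3 kg.
After the second burn: m = 16,412.3 × exp(−1970/3660.0) = 16,412.3 × 0.58377 = 9,581.01 kg.

final mass ≈ 9580 kg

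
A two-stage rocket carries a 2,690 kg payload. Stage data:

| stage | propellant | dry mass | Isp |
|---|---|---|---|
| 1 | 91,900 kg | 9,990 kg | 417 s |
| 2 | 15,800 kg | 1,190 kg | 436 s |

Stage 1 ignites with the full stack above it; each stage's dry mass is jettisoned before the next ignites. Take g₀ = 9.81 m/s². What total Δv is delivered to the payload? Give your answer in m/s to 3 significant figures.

Ignition mass of stage 1 = 91,900+9,990 + 15,800+1,190 + 2,690 = 121,570 kg.
Stage 1: m₀ = 121,570 kg, m_f = 121,570 − 91,900 = 29,670 kg; Δv = 417×9.81×ln(4.097) = 4090.8×1.4104 ≈ 5769 m/s.
Stage 2: m₀ = 19,680 kg, m_f = 19,680 − 15,800 = 3,880 kg; Δv = 436×9.81×ln(5.072) = 4277.2×1.6238 ≈ 6945 m/s.
Total Δv = 5769 + 6945 = 12714 m/s.

Δv ≈ 12700 m/s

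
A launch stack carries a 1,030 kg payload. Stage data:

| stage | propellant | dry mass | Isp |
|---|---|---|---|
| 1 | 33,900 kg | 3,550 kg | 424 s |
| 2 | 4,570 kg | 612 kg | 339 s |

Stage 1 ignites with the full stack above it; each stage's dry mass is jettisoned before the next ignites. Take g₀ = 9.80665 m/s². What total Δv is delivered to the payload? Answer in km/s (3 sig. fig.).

Δv ≈ 10.7 km/s

Ignition mass of stage 1 = 33,900+3,550 + 4,570+612 + 1,030 = 43,662 kg.
Stage 1: m₀ = 43,662 kg, m_f = 43,662 − 33,900 = 9,762 kg; Δv = 424×9.80665×ln(4.473) = 4158.0×1.4980 ≈ 6229 m/s.
Stage 2: m₀ = 6,212 kg, m_f = 6,212 − 4,570 = 1,642 kg; Δv = 339×9.80665×ln(3.783) = 3324.5×1.3306 ≈ 4423 m/s.
Total Δv = 6229 + 4423 = 10652 m/s.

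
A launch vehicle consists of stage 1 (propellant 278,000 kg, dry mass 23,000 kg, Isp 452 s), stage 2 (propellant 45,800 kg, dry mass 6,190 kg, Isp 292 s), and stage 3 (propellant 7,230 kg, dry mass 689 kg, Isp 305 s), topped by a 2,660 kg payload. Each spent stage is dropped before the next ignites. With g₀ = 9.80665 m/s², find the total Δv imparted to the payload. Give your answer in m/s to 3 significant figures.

Δv ≈ 13600 m/s

Ignition mass of stage 1 = 278,000+23,000 + 45,800+6,190 + 7,230+689 + 2,660 = 363,569 kg.
Stage 1: m₀ = 363,569 kg, m_f = 363,569 − 278,000 = 85,569 kg; Δv = 452×9.80665×ln(4.249) = 4432.6×1.4466 ≈ 6412 m/s.
Stage 2: m₀ = 62,569 kg, m_f = 62,569 − 45,800 = 16,769 kg; Δv = 292×9.80665×ln(3.731) = 2863.5×1.3167 ≈ 3771 m/s.
Stage 3: m₀ = 10,579 kg, m_f = 10,579 − 7,230 = 3,349 kg; Δv = 305×9.80665×ln(3.159) = 2991.0×1.1502 ≈ 3440 m/s.
Total Δv = 6412 + 3771 + 3440 = 13623 m/s.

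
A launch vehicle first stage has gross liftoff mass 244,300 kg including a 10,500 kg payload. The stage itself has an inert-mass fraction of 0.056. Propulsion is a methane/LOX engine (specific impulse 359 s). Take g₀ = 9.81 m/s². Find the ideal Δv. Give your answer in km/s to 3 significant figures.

Stage wet mass = m₀ − payload = 244,300 − 10,500 = 233,800 kg.
Stage dry mass = ε × stage wet mass = 0.056 × 233,800 = 13,092.8 kg.
Burnout mass m_f = stage dry + payload = 13,092.8 + 10,500 = 23,592.8 kg.
v_e = Isp · g₀ = 359 × 9.81 = 3521.8 m/s.
From the ideal rocket equation, Δv = v_e · ln(244,300/23,592.8) = 3521.8 × ln(10.35) = 3521.8 × 2.3375 ≈ 8232 m/s.

Δv ≈ 8.23 km/s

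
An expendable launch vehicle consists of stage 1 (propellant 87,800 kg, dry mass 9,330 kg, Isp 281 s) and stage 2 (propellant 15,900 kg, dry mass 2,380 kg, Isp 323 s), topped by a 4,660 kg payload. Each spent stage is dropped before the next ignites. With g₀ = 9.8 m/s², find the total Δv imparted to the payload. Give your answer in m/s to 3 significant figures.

Δv ≈ 7360 m/s

Ignition mass of stage 1 = 87,800+9,330 + 15,900+2,380 + 4,660 = 120,070 kg.
Stage 1: m₀ = 120,070 kg, m_f = 120,070 − 87,800 = 32,270 kg; Δv = 281×9.8×ln(3.721) = 2753.8×1.3139 ≈ 3618 m/s.
Stage 2: m₀ = 22,940 kg, m_f = 22,940 − 15,900 = 7,040 kg; Δv = 323×9.8×ln(3.259) = 3165.4×1.1813 ≈ 3739 m/s.
Total Δv = 3618 + 3739 = 7357 m/s.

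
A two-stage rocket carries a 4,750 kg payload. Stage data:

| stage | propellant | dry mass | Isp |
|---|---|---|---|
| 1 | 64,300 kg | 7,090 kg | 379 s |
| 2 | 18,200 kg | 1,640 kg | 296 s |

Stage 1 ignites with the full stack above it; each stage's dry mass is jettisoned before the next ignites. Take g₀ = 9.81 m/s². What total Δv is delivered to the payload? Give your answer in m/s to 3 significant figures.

Δv ≈ 8030 m/s

Ignition mass of stage 1 = 64,300+7,090 + 18,200+1,640 + 4,750 = 95,980 kg.
Stage 1: m₀ = 95,980 kg, m_f = 95,980 − 64,300 = 31,680 kg; Δv = 379×9.81×ln(3.03) = 3718.0×1.1085 ≈ 4121 m/s.
Stage 2: m₀ = 24,590 kg, m_f = 24,590 − 18,200 = 6,390 kg; Δv = 296×9.81×ln(3.848) = 2903.8×1.3476 ≈ 3913 m/s.
Total Δv = 4121 + 3913 = 8034 m/s.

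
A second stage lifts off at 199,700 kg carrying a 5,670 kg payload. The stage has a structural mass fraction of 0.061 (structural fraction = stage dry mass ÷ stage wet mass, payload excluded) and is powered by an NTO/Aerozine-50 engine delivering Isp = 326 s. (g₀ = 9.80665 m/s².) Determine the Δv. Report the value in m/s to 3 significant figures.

Stage wet mass = m₀ − payload = 199,700 − 5,670 = 194,030 kg.
Stage dry mass = ε × stage wet mass = 0.061 × 194,030 = 11,835.8 kg.
Burnout mass m_f = stage dry + payload = 11,835.8 + 5,670 = 17,505.8 kg.
v_e = Isp · g₀ = 326 × 9.80665 = 3197.0 m/s.
Δv = v_e · ln(199,700/17,505.8) = 3197.0 × ln(11.41) = 3197.0 × 2.4343 ≈ 7782 m/s.

Δv ≈ 7780 m/s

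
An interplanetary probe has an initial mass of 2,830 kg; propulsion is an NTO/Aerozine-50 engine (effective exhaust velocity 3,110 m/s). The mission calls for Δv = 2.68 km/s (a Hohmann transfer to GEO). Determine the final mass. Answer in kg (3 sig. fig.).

Rocket equation: m₀/m_f = exp(Δv / v_e) = exp(2680 / 3110.0) = exp(0.8617) = 2.3673.
m_f = m₀ / 2.3673 = 2,830 / 2.3673 = 1,195.45 kg.

final mass ≈ 1200 kg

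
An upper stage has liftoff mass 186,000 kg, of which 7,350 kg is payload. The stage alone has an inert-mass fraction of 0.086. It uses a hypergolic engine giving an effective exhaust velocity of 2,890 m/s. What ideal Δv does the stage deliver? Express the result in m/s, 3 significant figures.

Δv ≈ 6080 m/s

Stage wet mass = m₀ − payload = 186,000 − 7,350 = 178,650 kg.
Stage dry mass = ε × stage wet mass = 0.086 × 178,650 = 15,363.9 kg.
Burnout mass m_f = stage dry + payload = 15,363.9 + 7,350 = 22,713.9 kg.
Δv = v_e · ln(186,000/22,713.9) = 2890.0 × ln(8.189) = 2890.0 × 2.1028 ≈ 6077 m/s.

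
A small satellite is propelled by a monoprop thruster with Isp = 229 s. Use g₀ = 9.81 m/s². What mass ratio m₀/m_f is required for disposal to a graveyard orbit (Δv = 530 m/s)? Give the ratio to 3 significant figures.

v_e = Isp · g₀ = 229 × 9.81 = 2246.5 m/s.
By the Tsiolkovsky rocket equation, m₀/m_f = exp(Δv / v_e) = exp(530 / 2246.5) = exp(0.2359) = 1.2661.

mass ratio ≈ 1.27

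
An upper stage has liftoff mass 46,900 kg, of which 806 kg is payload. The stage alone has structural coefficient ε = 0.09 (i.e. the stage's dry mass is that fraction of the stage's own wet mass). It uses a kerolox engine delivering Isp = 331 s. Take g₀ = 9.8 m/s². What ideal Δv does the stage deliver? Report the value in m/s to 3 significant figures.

Stage wet mass = m₀ − payload = 46,900 − 806 = 46,094 kg.
Stage dry mass = ε × stage wet mass = 0.09 × 46,094 = 4,148.46 kg.
Burnout mass m_f = stage dry + payload = 4,148.46 + 806 = 4,954.46 kg.
v_e = Isp · g₀ = 331 × 9.8 = 3243.8 m/s.
Δv = v_e · ln(46,900/4,954.46) = 3243.8 × ln(9.466) = 3243.8 × 2.2477 ≈ 7291 m/s.

Δv ≈ 7290 m/s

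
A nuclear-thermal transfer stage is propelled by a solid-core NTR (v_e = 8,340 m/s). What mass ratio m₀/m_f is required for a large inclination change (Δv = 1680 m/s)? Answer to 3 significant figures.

By the Tsiolkovsky rocket equation, m₀/m_f = exp(Δv / v_e) = exp(1680 / 8340.0) = exp(0.2014) = 1.2232.

mass ratio ≈ 1.22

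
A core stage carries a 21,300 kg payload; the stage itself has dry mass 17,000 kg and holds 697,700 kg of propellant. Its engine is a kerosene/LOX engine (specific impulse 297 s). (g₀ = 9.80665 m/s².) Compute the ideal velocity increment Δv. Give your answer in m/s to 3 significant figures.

v_e = Isp · g₀ = 297 × 9.80665 = 2912.6 m/s.
m₀ = payload + dry + propellant = 21,300 + 17,000 + 697,700 = 736,000 kg.
m_f = payload + dry = 21,300 + 17,000 = 38,300 kg.
Δv = v_e · ln(m₀/m_f) = 2912.6 × ln(19.22) = 2912.6 × 2.9558 ≈ 8608.9 m/s.

Δv ≈ 8610 m/s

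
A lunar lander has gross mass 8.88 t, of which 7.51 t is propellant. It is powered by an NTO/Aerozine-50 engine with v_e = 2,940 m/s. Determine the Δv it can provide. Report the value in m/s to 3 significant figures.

m_f = m₀ − m_prop = 8.88 − 7.51 = 1.37 t.
Using Δv = v_e ln(m₀/m_f): Δv = v_e · ln(m₀/m_f) = 2940.0 × ln(6.482) = 2940.0 × 1.8690 ≈ 5494.8 m/s.

Δv ≈ 5490 m/s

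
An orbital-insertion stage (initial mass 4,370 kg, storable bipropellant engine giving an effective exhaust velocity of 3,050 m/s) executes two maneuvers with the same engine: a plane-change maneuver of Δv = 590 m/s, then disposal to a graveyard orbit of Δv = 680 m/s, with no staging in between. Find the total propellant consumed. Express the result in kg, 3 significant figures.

After the first burn: m = 4370 × exp(−590/3050.0) = 4370 × 0.82412 = 3,601.4 kg.
After the second burn: m = 3,601.4 × exp(−680/3050.0) = 3,601.4 × 0.80015 = 2,881.66 kg.
Total propellant = m₀ − m_final = 4370 − 2,881.66 = 1,488.34 kg.

total propellant consumed ≈ 1490 kg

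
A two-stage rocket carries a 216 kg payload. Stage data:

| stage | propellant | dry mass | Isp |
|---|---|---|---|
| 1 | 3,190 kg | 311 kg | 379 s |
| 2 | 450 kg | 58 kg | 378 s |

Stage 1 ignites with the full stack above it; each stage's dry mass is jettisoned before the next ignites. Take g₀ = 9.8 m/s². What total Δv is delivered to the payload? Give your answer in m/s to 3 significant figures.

Ignition mass of stage 1 = 3,190+311 + 450+58 + 216 = 4,225 kg.
Stage 1: m₀ = 4,225 kg, m_f = 4,225 − 3,190 = 1,035 kg; Δv = 379×9.8×ln(4.082) = 3714.2×1.4066 ≈ 5224 m/s.
Stage 2: m₀ = 724 kg, m_f = 724 − 450 = 274 kg; Δv = 378×9.8×ln(2.642) = 3704.4×0.9717 ≈ 3599 m/s.
Total Δv = 5224 + 3599 = 8823 m/s.

Δv ≈ 8820 m/s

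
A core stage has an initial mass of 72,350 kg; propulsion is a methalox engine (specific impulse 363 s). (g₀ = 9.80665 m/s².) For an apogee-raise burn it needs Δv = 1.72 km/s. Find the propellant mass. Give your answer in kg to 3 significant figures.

propellant mass ≈ 27700 kg

v_e = Isp · g₀ = 363 × 9.80665 = 3559.8 m/s.
m₀/m_f = exp(Δv / v_e) = exp(1720 / 3559.8) = exp(0.4832) = 1.6212.
m_f = 72,350 / 1.6212 = 44,627.4 kg, so propellant = m₀ − m_f = 72,350 − 44,627.4 = 27,722.6 kg.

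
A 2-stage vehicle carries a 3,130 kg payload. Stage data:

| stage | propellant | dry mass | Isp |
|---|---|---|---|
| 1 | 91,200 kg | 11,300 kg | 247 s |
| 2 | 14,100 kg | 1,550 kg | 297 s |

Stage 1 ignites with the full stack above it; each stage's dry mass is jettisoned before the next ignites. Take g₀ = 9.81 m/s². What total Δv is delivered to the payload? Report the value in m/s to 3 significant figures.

Δv ≈ 7430 m/s

Ignition mass of stage 1 = 91,200+11,300 + 14,100+1,550 + 3,130 = 121,280 kg.
Stage 1: m₀ = 121,280 kg, m_f = 121,280 − 91,200 = 30,080 kg; Δv = 247×9.81×ln(4.032) = 2423.1×1.3942 ≈ 3378 m/s.
Stage 2: m₀ = 18,780 kg, m_f = 18,780 − 14,100 = 4,680 kg; Δv = 297×9.81×ln(4.013) = 2913.6×1.3895 ≈ 4048 m/s.
Total Δv = 3378 + 4048 = 7426 m/s.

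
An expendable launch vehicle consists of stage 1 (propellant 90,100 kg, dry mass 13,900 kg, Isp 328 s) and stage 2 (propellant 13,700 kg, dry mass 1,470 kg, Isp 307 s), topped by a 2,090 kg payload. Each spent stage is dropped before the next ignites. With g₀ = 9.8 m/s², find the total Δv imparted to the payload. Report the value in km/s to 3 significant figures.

Δv ≈ 9.12 km/s

Ignition mass of stage 1 = 90,100+13,900 + 13,700+1,470 + 2,090 = 121,260 kg.
Stage 1: m₀ = 121,260 kg, m_f = 121,260 − 90,100 = 31,160 kg; Δv = 328×9.8×ln(3.892) = 3214.4×1.3588 ≈ 4368 m/s.
Stage 2: m₀ = 17,260 kg, m_f = 17,260 − 13,700 = 3,560 kg; Δv = 307×9.8×ln(4.848) = 3008.6×1.5786 ≈ 4749 m/s.
Total Δv = 4368 + 4749 = 9117 m/s.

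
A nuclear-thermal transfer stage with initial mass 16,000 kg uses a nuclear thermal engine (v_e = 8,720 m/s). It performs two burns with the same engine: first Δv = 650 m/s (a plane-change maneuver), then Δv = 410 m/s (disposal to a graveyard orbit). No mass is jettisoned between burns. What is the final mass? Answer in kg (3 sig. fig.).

final mass ≈ 14200 kg

After the first burn: m = 16000 × exp(−650/8720.0) = 16000 × 0.92817 = 14,850.7 kg.
After the second burn: m = 14,850.7 × exp(−410/8720.0) = 14,850.7 × 0.95407 = 14,168.6 kg.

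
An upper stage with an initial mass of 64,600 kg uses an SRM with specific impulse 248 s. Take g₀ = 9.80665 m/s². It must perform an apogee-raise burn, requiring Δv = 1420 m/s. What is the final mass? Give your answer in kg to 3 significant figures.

v_e = Isp · g₀ = 248 × 9.80665 = 2432.0 m/s.
Using Δv = v_e ln(m₀/m_f): m₀/m_f = exp(Δv / v_e) = exp(1420 / 2432.0) = exp(0.5839) = 1.7930.
m_f = m₀ / 1.7930 = 64,600 / 1.7930 = 36,029 kg.

final mass ≈ 36000 kg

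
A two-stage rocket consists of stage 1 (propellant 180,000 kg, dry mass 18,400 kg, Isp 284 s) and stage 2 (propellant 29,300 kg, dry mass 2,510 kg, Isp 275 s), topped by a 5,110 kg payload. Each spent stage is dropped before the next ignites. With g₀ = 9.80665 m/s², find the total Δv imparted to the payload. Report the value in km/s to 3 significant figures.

Ignition mass of stage 1 = 180,000+18,400 + 29,300+2,510 + 5,110 = 235,320 kg.
Stage 1: m₀ = 235,320 kg, m_f = 235,320 − 180,000 = 55,320 kg; Δv = 284×9.80665×ln(4.254) = 2785.1×1.4478 ≈ 4032 m/s.
Stage 2: m₀ = 36,920 kg, m_f = 36,920 − 29,300 = 7,620 kg; Δv = 275×9.80665×ln(4.845) = 2696.8×1.5780 ≈ 4256 m/s.
Total Δv = 4032 + 4256 = 8288 m/s.

Δv ≈ 8.29 km/s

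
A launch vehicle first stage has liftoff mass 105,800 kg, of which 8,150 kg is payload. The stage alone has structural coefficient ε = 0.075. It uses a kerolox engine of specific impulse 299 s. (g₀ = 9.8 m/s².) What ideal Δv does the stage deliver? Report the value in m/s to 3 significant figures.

Stage wet mass = m₀ − payload = 105,800 − 8,150 = 97,650 kg.
Stage dry mass = ε × stage wet mass = 0.075 × 97,650 = 7,323.75 kg.
Burnout mass m_f = stage dry + payload = 7,323.75 + 8,150 = 15,473.75 kg.
v_e = Isp · g₀ = 299 × 9.8 = 2930.2 m/s.
Rocket equation: Δv = v_e · ln(105,800/15,473.75) = 2930.2 × ln(6.837) = 2930.2 × 1.9224 ≈ 5633 m/s.

Δv ≈ 5630 m/s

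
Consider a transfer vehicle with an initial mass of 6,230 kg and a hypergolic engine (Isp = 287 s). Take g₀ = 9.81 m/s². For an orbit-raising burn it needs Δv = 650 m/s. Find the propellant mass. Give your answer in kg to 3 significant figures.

propellant mass ≈ 1280 kg

v_e = Isp · g₀ = 287 × 9.81 = 2815.5 m/s.
From the ideal rocket equation, m₀/m_f = exp(Δv / v_e) = exp(650 / 2815.5) = exp(0.2309) = 1.2597.
m_f = 6,230 / 1.2597 = 4,945.62 kg, so propellant = m₀ − m_f = 6,230 − 4,945.62 = 1,284.38 kg.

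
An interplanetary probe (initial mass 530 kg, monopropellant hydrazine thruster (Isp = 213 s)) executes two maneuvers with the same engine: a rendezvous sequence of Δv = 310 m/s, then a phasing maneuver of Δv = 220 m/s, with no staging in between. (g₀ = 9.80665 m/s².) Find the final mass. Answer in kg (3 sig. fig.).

final mass ≈ 411 kg

v_e = Isp · g₀ = 213 × 9.80665 = 2088.8 m/s.
After the first burn: m = 530 × exp(−310/2088.8) = 530 × 0.86208 = 456.902 kg.
After the second burn: m = 456.902 × exp(−220/2088.8) = 456.902 × 0.90003 = 411.226 kg.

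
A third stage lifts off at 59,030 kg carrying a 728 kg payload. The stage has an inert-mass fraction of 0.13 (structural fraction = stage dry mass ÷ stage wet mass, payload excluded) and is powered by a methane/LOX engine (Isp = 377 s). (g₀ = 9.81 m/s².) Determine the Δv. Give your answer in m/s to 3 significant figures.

Stage wet mass = m₀ − payload = 59,030 − 728 = 58,302 kg.
Stage dry mass = ε × stage wet mass = 0.13 × 58,302 = 7,579.26 kg.
Burnout mass m_f = stage dry + payload = 7,579.26 + 728 = 8,307.26 kg.
v_e = Isp · g₀ = 377 × 9.81 = 3698.4 m/s.
By the Tsiolkovsky rocket equation, Δv = v_e · ln(59,030/8,307.26) = 3698.4 × ln(7.106) = 3698.4 × 1.9609 ≈ 7252 m/s.

Δv ≈ 7250 m/s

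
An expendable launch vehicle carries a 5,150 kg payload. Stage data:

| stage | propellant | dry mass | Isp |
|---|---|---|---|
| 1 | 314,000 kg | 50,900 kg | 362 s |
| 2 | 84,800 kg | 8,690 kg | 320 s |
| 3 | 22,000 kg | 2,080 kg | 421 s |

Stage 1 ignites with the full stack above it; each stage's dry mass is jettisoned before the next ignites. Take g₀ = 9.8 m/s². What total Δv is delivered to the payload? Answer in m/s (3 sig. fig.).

Ignition mass of stage 1 = 314,000+50,900 + 84,800+8,690 + 22,000+2,080 + 5,150 = 487,620 kg.
Stage 1: m₀ = 487,620 kg, m_f = 487,620 − 314,000 = 173,620 kg; Δv = 362×9.8×ln(2.809) = 3547.6×1.0327 ≈ 3663 m/s.
Stage 2: m₀ = 122,720 kg, m_f = 122,720 − 84,800 = 37,920 kg; Δv = 320×9.8×ln(3.236) = 3136.0×1.1744 ≈ 3683 m/s.
Stage 3: m₀ = 29,230 kg, m_f = 29,230 − 22,000 = 7,230 kg; Δv = 421×9.8×ln(4.043) = 4125.8×1.3970 ≈ 5764 m/s.
Total Δv = 3663 + 3683 + 5764 = 13110 m/s.

Δv ≈ 13100 m/s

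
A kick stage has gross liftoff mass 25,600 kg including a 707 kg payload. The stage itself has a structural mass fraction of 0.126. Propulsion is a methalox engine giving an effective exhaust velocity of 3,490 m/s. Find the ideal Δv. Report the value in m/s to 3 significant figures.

Δv ≈ 6620 m/s

Stage wet mass = m₀ − payload = 25,600 − 707 = 24,893 kg.
Stage dry mass = ε × stage wet mass = 0.126 × 24,893 = 3,136.52 kg.
Burnout mass m_f = stage dry + payload = 3,136.52 + 707 = 3,843.52 kg.
Δv = v_e · ln(25,600/3,843.52) = 3490.0 × ln(6.661) = 3490.0 × 1.8962 ≈ 6618 m/s.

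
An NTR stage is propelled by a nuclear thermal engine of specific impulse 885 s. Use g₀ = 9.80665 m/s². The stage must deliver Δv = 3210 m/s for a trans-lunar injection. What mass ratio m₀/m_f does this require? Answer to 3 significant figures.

mass ratio ≈ 1.45

v_e = Isp · g₀ = 885 × 9.80665 = 8678.9 m/s.
Using Δv = v_e ln(m₀/m_f): m₀/m_f = exp(Δv / v_e) = exp(3210 / 8678.9) = exp(0.3699) = 1.4475.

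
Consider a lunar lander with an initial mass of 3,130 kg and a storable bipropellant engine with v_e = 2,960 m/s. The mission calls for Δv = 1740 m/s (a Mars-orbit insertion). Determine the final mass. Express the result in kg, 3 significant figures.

m₀/m_f = exp(Δv / v_e) = exp(1740 / 2960.0) = exp(0.5878) = 1.8001.
m_f = m₀ / 1.8001 = 3,130 / 1.8001 = 1,738.79 kg.

final mass ≈ 1740 kg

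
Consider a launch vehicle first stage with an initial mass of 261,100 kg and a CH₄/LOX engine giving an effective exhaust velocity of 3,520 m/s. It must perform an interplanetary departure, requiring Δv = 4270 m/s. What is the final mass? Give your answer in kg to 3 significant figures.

final mass ≈ 77600 kg

m₀/m_f = exp(Δv / v_e) = exp(4270 / 3520.0) = exp(1.2131) = 3.3638.
m_f = m₀ / 3.3638 = 261,100 / 3.3638 = 77,620.5 kg.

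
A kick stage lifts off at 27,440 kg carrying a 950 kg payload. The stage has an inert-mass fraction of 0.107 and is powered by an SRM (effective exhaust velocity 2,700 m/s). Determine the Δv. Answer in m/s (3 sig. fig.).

Δv ≈ 5350 m/s

Stage wet mass = m₀ − payload = 27,440 − 950 = 26,490 kg.
Stage dry mass = ε × stage wet mass = 0.107 × 26,490 = 2,834.43 kg.
Burnout mass m_f = stage dry + payload = 2,834.43 + 950 = 3,784.43 kg.
Δv = v_e · ln(27,440/3,784.43) = 2700.0 × ln(7.251) = 2700.0 × 1.9811 ≈ 5349 m/s.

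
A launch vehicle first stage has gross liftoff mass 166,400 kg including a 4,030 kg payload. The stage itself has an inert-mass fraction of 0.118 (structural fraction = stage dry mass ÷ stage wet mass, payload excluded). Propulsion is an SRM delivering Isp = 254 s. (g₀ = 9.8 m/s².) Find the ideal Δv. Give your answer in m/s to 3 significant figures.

Δv ≈ 4910 m/s

Stage wet mass = m₀ − payload = 166,400 − 4,030 = 162,370 kg.
Stage dry mass = ε × stage wet mass = 0.118 × 162,370 = 19,159.7 kg.
Burnout mass m_f = stage dry + payload = 19,159.7 + 4,030 = 23,189.7 kg.
v_e = Isp · g₀ = 254 × 9.8 = 2489.2 m/s.
Δv = v_e · ln(166,400/23,189.7) = 2489.2 × ln(7.176) = 2489.2 × 1.9707 ≈ 4905 m/s.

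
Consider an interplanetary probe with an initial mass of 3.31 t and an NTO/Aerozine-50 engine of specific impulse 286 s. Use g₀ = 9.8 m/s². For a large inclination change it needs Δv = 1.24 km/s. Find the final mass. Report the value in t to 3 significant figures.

final mass ≈ 2.13 t

v_e = Isp · g₀ = 286 × 9.8 = 2802.8 m/s.
m₀/m_f = exp(Δv / v_e) = exp(1240 / 2802.8) = exp(0.4424) = 1.5565.
m_f = m₀ / 1.5565 = 3.31 / 1.5565 = 2.12657 t.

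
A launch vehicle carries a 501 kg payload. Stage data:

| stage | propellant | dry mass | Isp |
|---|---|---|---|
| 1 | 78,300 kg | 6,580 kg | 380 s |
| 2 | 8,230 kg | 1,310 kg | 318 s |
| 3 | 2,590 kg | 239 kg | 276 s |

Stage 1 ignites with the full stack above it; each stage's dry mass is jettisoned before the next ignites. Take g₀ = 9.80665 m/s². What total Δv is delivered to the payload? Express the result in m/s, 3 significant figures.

Δv ≈ 13300 m/s

Ignition mass of stage 1 = 78,300+6,580 + 8,230+1,310 + 2,590+239 + 501 = 97,750 kg.
Stage 1: m₀ = 97,750 kg, m_f = 97,750 − 78,300 = 19,450 kg; Δv = 380×9.80665×ln(5.026) = 3726.5×1.6146 ≈ 6017 m/s.
Stage 2: m₀ = 12,870 kg, m_f = 12,870 − 8,230 = 4,640 kg; Δv = 318×9.80665×ln(2.774) = 3118.5×1.0202 ≈ 3181 m/s.
Stage 3: m₀ = 3,330 kg, m_f = 3,330 − 2,590 = 740 kg; Δv = 276×9.80665×ln(4.5) = 2706.6×1.5041 ≈ 4071 m/s.
Total Δv = 6017 + 3181 + 4071 = 13269 m/s.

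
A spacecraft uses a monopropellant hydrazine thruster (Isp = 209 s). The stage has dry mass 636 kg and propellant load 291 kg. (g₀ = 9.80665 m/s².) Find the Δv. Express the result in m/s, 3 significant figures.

Δv ≈ 772 m/s

v_e = Isp · g₀ = 209 × 9.80665 = 2049.6 m/s.
m₀ = m_dry + m_prop = 636 + 291 = 927 kg.
Rocket equation: Δv = v_e · ln(m₀/m_f) = 2049.6 × ln(1.458) = 2049.6 × 0.3768 ≈ 772.2 m/s.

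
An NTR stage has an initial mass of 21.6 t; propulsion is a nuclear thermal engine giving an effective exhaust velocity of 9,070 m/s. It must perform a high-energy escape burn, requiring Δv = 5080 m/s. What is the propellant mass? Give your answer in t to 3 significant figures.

propellant mass ≈ 9.26 t

By the Tsiolkovsky rocket equation, m₀/m_f = exp(Δv / v_e) = exp(5080 / 9070.0) = exp(0.5601) = 1.7508.
m_f = 21.6 / 1.7508 = 12.3372 t, so propellant = m₀ − m_f = 21.6 − 12.3372 = 9.2628 t.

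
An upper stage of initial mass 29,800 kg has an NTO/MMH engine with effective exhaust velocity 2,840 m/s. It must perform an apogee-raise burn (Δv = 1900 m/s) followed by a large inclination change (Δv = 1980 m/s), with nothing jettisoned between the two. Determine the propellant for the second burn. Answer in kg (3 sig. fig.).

After the first burn: m = 29800 × exp(−1900/2840.0) = 29800 × 0.51221 = 15,263.9 kg.
After the second burn: m = 15,263.9 × exp(−1980/2840.0) = 15,263.9 × 0.49799 = 7,601.27 kg.
Second-burn propellant = 15,263.9 − 7,601.27 = 7,662.63 kg.

propellant for the second burn ≈ 7660 kg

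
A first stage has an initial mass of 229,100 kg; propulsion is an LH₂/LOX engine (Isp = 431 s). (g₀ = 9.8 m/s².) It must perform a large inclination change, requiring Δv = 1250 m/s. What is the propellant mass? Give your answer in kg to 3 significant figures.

v_e = Isp · g₀ = 431 × 9.8 = 4223.8 m/s.
m₀/m_f = exp(Δv / v_e) = exp(1250 / 4223.8) = exp(0.2959) = 1.3444.
m_f = 229,100 / 1.3444 = 170,411 kg, so propellant = m₀ − m_f = 229,100 − 170,411 = 58,689 kg.

propellant mass ≈ 58700 kg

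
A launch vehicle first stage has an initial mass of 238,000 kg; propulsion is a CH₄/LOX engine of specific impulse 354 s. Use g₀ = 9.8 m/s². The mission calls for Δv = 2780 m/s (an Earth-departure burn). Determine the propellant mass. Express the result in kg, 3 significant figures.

propellant mass ≈ 131000 kg

v_e = Isp · g₀ = 354 × 9.8 = 3469.2 m/s.
From the ideal rocket equation, m₀/m_f = exp(Δv / v_e) = exp(2780 / 3469.2) = exp(0.8013) = 2.2285.
m_f = 238,000 / 2.2285 = 106,798 kg, so propellant = m₀ − m_f = 238,000 − 106,798 = 131,202 kg.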